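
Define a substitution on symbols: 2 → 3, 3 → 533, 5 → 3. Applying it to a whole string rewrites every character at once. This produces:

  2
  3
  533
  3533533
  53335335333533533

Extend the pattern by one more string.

35335335333533533353353353335335333533533

φ(53335335333533533) expands symbol-by-symbol to 3 533 533 533 3 533 533 3 533 533 533 3 533 533 3 533 533; joining the 17 pieces gives the next term.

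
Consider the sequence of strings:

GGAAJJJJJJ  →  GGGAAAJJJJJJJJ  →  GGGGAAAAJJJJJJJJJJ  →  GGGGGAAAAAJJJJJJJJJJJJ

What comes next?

GGGGGGAAAAAAJJJJJJJJJJJJJJ

Reading off run lengths: G runs 2, 3, 4, 5; A runs 2, 3, 4, 5; J runs 6, 8, 10, 12 — each is linear in n, where the shown terms are n = 2, 3, 4, 5.
Setting n = 6 gives 6, 6, 14 characters in each block.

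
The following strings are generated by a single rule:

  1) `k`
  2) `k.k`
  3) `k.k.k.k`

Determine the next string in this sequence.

Each string is two copies of the previous one joined by '.'.
One more doubling of k.k.k.k gives the answer.

k.k.k.k.k.k.k.k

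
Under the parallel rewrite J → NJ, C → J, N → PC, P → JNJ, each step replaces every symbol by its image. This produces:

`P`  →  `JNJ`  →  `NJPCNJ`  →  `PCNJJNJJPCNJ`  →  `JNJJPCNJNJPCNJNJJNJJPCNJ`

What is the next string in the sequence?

Rewriting the 24 symbols of JNJJPCNJNJPCNJNJJNJJPCNJ one by one yields NJ PC NJ NJ JNJ J PC NJ PC NJ JNJ J PC NJ PC NJ NJ PC NJ NJ JNJ J PC NJ; concatenated:

NJPCNJNJJNJJPCNJPCNJJNJJPCNJPCNJNJPCNJNJJNJJPCNJ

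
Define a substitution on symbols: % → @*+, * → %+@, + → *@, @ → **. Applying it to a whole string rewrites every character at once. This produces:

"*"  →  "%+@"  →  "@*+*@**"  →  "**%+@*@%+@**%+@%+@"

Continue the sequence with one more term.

Replace each of the 18 characters of **%+@*@%+@**%+@%+@ in place — %+@ %+@ @*+ *@ ** %+@ ** @*+ *@ ** %+@ %+@ @*+ *@ ** @*+ *@ ** — and concatenate.

%+@%+@@*+*@**%+@**@*+*@**%+@%+@@*+*@**@*+*@**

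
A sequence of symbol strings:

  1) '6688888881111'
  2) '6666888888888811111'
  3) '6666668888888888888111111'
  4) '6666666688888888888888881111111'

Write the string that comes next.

Reading off run lengths: 6 runs 2, 4, 6, 8; 8 runs 7, 10, 13, 16; 1 runs 4, 5, 6, 7 — each is linear in n, where the shown terms are n = 2, 3, 4, 5.
At n = 6 the blocks have lengths 10, 19, 8.

6666666666888888888888888888811111111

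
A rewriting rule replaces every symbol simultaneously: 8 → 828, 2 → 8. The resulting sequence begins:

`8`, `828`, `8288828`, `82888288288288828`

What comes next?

82888288288288828828882882888288288288828

Replace each of the 17 characters of 82888288288288828 in place — 828 8 828 828 828 8 828 828 8 828 828 8 828 828 828 8 828 — and concatenate.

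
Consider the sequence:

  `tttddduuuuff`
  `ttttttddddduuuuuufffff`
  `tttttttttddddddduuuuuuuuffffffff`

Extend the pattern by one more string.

ttttttttttttddddddddduuuuuuuuuufffffffffff

The n-th term is 3n t's then 2n+1 d's then 2n+2 u's then 3n-1 f's (n = 1, 2, …).
Setting n = 4 gives 12, 9, 10, 11 characters in each block.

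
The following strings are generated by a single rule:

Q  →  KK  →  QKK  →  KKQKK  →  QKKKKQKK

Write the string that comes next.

From term 3 onward, concatenate the second-to-last term with the last: Q·KK = QKK, KK·QKK = KKQKK, …
Continuing: KKQKK · QKKKKQKK gives term 6.

KKQKKQKKKKQKK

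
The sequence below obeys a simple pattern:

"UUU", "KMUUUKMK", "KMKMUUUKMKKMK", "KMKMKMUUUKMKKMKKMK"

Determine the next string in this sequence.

s(k+1) = KM·s(k)·KMK, so each term gains KM as a prefix and KMK as a suffix.
Applying this once more to KMKMKMUUUKMKKMKKMK:

KMKMKMKMUUUKMKKMKKMKKMK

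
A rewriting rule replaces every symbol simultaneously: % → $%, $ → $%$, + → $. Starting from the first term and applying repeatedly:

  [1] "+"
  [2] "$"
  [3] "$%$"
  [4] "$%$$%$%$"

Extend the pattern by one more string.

$%$$%$%$$%$$%$%$$%$%$

Rewriting each symbol of $%$$%$%$: $→$%$, %→$%, $→$%$, $→$%$, %→$%, $→$%$, %→$%, $→$%$, which concatenates to $%$ $% $%$ $%$ $% $%$ $% $%$.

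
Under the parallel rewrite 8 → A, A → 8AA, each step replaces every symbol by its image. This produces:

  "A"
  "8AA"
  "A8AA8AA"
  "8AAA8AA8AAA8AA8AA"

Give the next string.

Applying the rule to each of the 17 symbols of 8AAA8AA8AAA8AA8AA gives the pieces A 8AA 8AA 8AA A 8AA 8AA A 8AA 8AA 8AA A 8AA 8AA A 8AA 8AA, which concatenate to the answer.

A8AA8AA8AAA8AA8AAA8AA8AA8AAA8AA8AAA8AA8AA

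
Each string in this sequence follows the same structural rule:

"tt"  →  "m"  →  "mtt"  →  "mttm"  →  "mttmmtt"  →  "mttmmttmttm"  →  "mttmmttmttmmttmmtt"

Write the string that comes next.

mttmmttmttmmttmmttmttmmttmttm

This is a Fibonacci-style word recurrence s(k) = s(k−1)·s(k−2): e.g. m·tt = mtt.
So term 8 is mttmmttmttmmttmmtt·mttmmttmttm.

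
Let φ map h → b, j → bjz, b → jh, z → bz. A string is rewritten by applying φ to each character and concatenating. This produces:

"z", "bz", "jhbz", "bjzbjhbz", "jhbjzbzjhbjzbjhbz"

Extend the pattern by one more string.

Rewriting the 17 symbols of jhbjzbzjhbjzbjhbz one by one yields bjz b jh bjz bz jh bz bjz b jh bjz bz jh bjz b jh bz; concatenated:

bjzbjhbjzbzjhbzbjzbjhbjzbzjhbjzbjhbz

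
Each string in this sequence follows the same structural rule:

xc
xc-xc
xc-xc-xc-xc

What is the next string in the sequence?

Every step duplicates the string with '-' between the halves.
Doubling xc-xc-xc-xc with '-' between the halves:

xc-xc-xc-xc-xc-xc-xc-xc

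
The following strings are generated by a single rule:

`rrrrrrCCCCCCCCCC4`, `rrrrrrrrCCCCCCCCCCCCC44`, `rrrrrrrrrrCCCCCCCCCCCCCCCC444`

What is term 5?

Term n consists of 2n r's, followed by 3n+1 C's, followed by n-2 4's, where the shown terms are n = 3, 4, 5.
For term 5, n = 7, so the run lengths are 14, 22, 5.

rrrrrrrrrrrrrrCCCCCCCCCCCCCCCCCCCCCC44444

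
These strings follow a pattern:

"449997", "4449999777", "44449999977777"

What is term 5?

4444449999999777777777

Reading off run lengths: 4 runs 2, 3, 4; 9 runs 3, 4, 5; 7 runs 1, 3, 5 — each is linear in n (n = 1, 2, …).
At n = 5 the blocks have lengths 6, 7, 9.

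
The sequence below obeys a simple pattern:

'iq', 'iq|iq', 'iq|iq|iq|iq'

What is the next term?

Every step duplicates the string with '|' between the halves.
Doubling iq|iq|iq|iq with '|' between the halves:

iq|iq|iq|iq|iq|iq|iq|iq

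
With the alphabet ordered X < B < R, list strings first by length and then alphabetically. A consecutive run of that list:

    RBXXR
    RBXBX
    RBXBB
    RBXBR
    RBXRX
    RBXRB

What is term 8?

Stepping forward 2 times from RBXRB: RBXRB → RBXRR, then the target.

RBBXX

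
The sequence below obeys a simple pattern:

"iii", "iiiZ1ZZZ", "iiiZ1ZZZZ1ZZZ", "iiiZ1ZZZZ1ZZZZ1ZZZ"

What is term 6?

iiiZ1ZZZZ1ZZZZ1ZZZZ1ZZZZ1ZZZ

Each term is the previous one with Z1ZZZ appended.
From iiiZ1ZZZZ1ZZZZ1ZZZ, 2 further steps: iiiZ1ZZZZ1ZZZZ1ZZZ → iiiZ1ZZZZ1ZZZZ1ZZZZ1ZZZ → (answer).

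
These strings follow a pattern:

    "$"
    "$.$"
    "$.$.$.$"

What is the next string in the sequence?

Every step duplicates the string with '.' between the halves.
Doubling $.$.$.$ with '.' between the halves:

$.$.$.$.$.$.$.$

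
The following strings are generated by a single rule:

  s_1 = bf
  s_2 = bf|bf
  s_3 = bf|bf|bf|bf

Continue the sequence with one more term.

Every step duplicates the string with '|' between the halves.
Doubling bf|bf|bf|bf with '|' between the halves:

bf|bf|bf|bf|bf|bf|bf|bf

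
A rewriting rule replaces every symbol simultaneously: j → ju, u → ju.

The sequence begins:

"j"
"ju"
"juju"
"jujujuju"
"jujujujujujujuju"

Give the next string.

jujujujujujujujujujujujujujujuju

Applying the rule to each of the 16 symbols of jujujujujujujuju gives the pieces ju ju ju ju ju ju ju ju ju ju ju ju ju ju ju ju, which concatenate to the answer.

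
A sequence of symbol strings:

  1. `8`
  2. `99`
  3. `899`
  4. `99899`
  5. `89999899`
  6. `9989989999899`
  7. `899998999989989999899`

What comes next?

This is a Fibonacci-style word recurrence s(k) = s(k−2)·s(k−1): e.g. 8·99 = 899.
The next term joins 9989989999899 and 899998999989989999899.

9989989999899899998999989989999899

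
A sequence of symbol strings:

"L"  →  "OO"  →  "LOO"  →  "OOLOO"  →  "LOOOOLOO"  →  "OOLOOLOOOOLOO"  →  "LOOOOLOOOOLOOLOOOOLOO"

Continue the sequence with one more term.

Each term (from the third on) is the two preceding terms concatenated in order: term 3 = L·OO = LOO.
So term 8 is OOLOOLOOOOLOO·LOOOOLOOOOLOOLOOOOLOO.

OOLOOLOOOOLOOLOOOOLOOOOLOOLOOOOLOO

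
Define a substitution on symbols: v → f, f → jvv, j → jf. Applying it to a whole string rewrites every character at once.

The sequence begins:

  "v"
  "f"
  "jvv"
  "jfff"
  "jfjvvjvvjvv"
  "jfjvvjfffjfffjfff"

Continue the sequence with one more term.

Rewriting the 17 symbols of jfjvvjfffjfffjfff one by one yields jf jvv jf f f jf jvv jvv jvv jf jvv jvv jvv jf jvv jvv jvv; concatenated:

jfjvvjfffjfjvvjvvjvvjfjvvjvvjvvjfjvvjvvjvv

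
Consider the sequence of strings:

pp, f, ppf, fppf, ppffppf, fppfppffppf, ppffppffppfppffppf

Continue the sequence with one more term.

fppfppffppfppffppffppfppffppf

This is a Fibonacci-style word recurrence s(k) = s(k−2)·s(k−1): e.g. pp·f = ppf.
So term 8 is fppfppffppf·ppffppffppfppffppf.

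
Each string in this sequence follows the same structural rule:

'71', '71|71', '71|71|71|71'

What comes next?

s(k+1) = s(k)·|·s(k) — each term doubles the last with '|' between the halves.
So the next term is two copies of 71|71|71|71 with '|' between the halves.

71|71|71|71|71|71|71|71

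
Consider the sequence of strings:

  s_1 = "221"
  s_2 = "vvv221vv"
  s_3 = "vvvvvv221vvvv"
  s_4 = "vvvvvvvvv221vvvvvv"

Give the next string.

Each term wraps the previous one in vvv on the left and vv on the right.
So the next term is vvv·vvvvvvvvv221vvvvvv·vv.

vvvvvvvvvvvv221vvvvvvvv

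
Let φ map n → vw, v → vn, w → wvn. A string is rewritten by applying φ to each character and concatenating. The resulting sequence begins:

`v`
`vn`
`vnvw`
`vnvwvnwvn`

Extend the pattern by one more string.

Apply φ to vnvwvnwvn symbol by symbol: v→vn, n→vw, v→vn, w→wvn, v→vn, n→vw, w→wvn, v→vn, n→vw; joined: vn vw vn wvn vn vw wvn vn vw.

vnvwvnwvnvnvwwvnvnvw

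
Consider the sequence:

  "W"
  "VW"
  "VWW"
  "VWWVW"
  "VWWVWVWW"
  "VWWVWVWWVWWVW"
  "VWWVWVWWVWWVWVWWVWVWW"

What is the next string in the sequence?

Each term (from the third on) is the previous term followed by the one before it: term 3 = VW·W = VWW.
So term 8 is VWWVWVWWVWWVWVWWVWVWW·VWWVWVWWVWWVW.

VWWVWVWWVWWVWVWWVWVWWVWWVWVWWVWWVW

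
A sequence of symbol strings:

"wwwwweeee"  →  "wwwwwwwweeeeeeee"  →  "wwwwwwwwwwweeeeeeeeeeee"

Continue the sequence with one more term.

wwwwwwwwwwwwwweeeeeeeeeeeeeeee

Each string has the form w^{3n+2} e^{4n} (n = 1, 2, …).
At n = 4 the blocks have lengths 14, 16.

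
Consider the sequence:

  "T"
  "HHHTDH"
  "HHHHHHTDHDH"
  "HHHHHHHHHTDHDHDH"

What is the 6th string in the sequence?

Each term wraps the previous one in HHH on the left and DH on the right.
From HHHHHHHHHTDHDHDH, 2 further steps: HHHHHHHHHTDHDHDH → HHHHHHHHHHHHTDHDHDHDH → (answer).

HHHHHHHHHHHHHHHTDHDHDHDHDH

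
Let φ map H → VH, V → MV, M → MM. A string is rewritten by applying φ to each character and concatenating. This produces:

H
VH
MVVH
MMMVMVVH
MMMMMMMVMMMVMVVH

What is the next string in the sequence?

Applying the rule to each of the 16 symbols of MMMMMMMVMMMVMVVH gives the pieces MM MM MM MM MM MM MM MV MM MM MM MV MM MV MV VH, which concatenate to the answer.

MMMMMMMMMMMMMMMVMMMMMMMVMMMVMVVH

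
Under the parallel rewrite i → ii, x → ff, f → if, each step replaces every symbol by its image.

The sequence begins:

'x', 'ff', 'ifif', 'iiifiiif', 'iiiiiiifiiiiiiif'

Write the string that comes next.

Rewriting the 16 symbols of iiiiiiifiiiiiiif one by one yields ii ii ii ii ii ii ii if ii ii ii ii ii ii ii if; concatenated:

iiiiiiiiiiiiiiifiiiiiiiiiiiiiiif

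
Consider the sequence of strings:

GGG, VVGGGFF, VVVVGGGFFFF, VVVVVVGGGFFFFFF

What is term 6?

VVVVVVVVVVGGGFFFFFFFFFF

Each term wraps the previous one in VV on the left and FF on the right.
From VVVVVVGGGFFFFFF, 2 further steps: VVVVVVGGGFFFFFF → VVVVVVVVGGGFFFFFFFF → (answer).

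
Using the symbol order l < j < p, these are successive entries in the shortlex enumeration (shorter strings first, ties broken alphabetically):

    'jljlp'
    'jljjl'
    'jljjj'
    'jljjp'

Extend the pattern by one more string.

jljpl

Find the rightmost character of jljjp below p, bump it to the next letter, and reset everything to its right to l.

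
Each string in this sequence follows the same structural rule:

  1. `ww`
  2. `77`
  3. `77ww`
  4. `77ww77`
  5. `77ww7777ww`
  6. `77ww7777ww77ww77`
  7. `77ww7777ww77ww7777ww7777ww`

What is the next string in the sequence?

77ww7777ww77ww7777ww7777ww77ww7777ww77ww77

From term 3 onward, concatenate the last term with the second-to-last: 77·ww = 77ww, 77ww·77 = 77ww77, …
Continuing: 77ww7777ww77ww7777ww7777ww · 77ww7777ww77ww77 gives term 8.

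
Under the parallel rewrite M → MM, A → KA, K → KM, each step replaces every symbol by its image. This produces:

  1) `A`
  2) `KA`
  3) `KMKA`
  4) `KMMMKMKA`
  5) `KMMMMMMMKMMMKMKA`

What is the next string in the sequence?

KMMMMMMMMMMMMMMMKMMMMMMMKMMMKMKA

Replace each of the 16 characters of KMMMMMMMKMMMKMKA in place — KM MM MM MM MM MM MM MM KM MM MM MM KM MM KM KA — and concatenate.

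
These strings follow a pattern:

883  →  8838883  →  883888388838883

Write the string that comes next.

8838883888388838883888388838883

Every step duplicates the string with '8' between the halves.
So the next term is two copies of 883888388838883 with '8' between the halves.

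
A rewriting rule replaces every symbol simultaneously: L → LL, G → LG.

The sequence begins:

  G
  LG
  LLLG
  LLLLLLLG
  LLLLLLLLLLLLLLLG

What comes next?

φ(LLLLLLLLLLLLLLLG) expands symbol-by-symbol to LL LL LL LL LL LL LL LL LL LL LL LL LL LL LL LG; joining the 16 pieces gives the next term.

LLLLLLLLLLLLLLLLLLLLLLLLLLLLLLLG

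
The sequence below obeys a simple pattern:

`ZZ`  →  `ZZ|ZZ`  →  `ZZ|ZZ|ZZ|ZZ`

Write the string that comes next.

ZZ|ZZ|ZZ|ZZ|ZZ|ZZ|ZZ|ZZ

Each string is two copies of the previous one joined by '|'.
One more doubling of ZZ|ZZ|ZZ|ZZ gives the answer.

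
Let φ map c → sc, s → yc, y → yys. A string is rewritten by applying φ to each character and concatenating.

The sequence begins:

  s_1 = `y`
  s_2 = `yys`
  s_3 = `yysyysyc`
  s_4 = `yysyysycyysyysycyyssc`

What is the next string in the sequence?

Rewriting the 21 symbols of yysyysycyysyysycyyssc one by one yields yys yys yc yys yys yc yys sc yys yys yc yys yys yc yys sc yys yys yc yc sc; concatenated:

yysyysycyysyysycyysscyysyysycyysyysycyysscyysyysycycsc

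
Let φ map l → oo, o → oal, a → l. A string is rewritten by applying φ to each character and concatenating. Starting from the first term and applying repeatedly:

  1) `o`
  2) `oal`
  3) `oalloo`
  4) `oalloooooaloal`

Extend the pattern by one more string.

Applying the rule to each of the 14 symbols of oalloooooaloal gives the pieces oal l oo oo oal oal oal oal oal l oo oal l oo, which concatenate to the answer.

oalloooooaloaloaloaloalloooalloo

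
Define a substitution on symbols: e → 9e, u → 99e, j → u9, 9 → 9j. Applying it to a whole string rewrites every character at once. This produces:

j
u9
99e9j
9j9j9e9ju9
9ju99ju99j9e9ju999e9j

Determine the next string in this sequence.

Rewriting the 21 symbols of 9ju99ju99j9e9ju999e9j one by one yields 9j u9 99e 9j 9j u9 99e 9j 9j u9 9j 9e 9j u9 99e 9j 9j 9j 9e 9j u9; concatenated:

9ju999e9j9ju999e9j9ju99j9e9ju999e9j9j9j9e9ju9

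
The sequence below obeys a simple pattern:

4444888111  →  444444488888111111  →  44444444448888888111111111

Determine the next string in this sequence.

Reading off run lengths: 4 runs 4, 7, 10; 8 runs 3, 5, 7; 1 runs 3, 6, 9 — each is linear in n (n = 1, 2, …).
Setting n = 4 gives 13, 9, 12 characters in each block.

4444444444444888888888111111111111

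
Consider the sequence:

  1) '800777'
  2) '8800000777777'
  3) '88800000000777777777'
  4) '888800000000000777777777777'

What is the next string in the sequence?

The n-th term is n 8's then 3n-1 0's then 3n 7's (n = 1, 2, …).
For the next term, n = 5, so the run lengths are 5, 14, 15.

8888800000000000000777777777777777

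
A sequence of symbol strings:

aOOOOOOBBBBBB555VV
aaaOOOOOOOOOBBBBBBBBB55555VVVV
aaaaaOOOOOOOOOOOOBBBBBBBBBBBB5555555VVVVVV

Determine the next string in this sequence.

aaaaaaaOOOOOOOOOOOOOOOBBBBBBBBBBBBBBB555555555VVVVVVVV

Each string has the form a^{2n-1} O^{3n+3} B^{3n+3} 5^{2n+1} V^{2n} (n = 1, 2, …).
For the next term, n = 4, so the run lengths are 7, 15, 15, 9, 8.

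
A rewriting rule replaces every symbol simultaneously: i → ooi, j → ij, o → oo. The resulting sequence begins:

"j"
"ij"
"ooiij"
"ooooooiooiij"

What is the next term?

Expanding ooooooiooiij: o→oo, o→oo, o→oo, o→oo, o→oo, o→oo, i→ooi, o→oo, o→oo, i→ooi, i→ooi, j→ij. Concatenated: oo oo oo oo oo oo ooi oo oo ooi ooi ij.

ooooooooooooooiooooooiooiij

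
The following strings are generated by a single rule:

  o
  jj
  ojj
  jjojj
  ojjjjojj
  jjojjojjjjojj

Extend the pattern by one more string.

ojjjjojjjjojjojjjjojj

This is a Fibonacci-style word recurrence s(k) = s(k−2)·s(k−1): e.g. o·jj = ojj.
So term 7 is ojjjjojj·jjojjojjjjojj.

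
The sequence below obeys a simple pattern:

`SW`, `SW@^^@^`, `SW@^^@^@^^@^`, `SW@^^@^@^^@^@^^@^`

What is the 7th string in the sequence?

Every step adds @^^@^ to the end: s(k+1) = s(k)·@^^@^.
From SW@^^@^@^^@^@^^@^, 3 further steps: SW@^^@^@^^@^@^^@^ → SW@^^@^@^^@^@^^@^@^^@^ → SW@^^@^@^^@^@^^@^@^^@^@^^@^ → (answer).

SW@^^@^@^^@^@^^@^@^^@^@^^@^@^^@^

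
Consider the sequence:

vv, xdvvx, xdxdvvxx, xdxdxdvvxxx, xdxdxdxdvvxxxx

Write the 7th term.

Each term wraps the previous one in xd on the left and x on the right.
From xdxdxdxdvvxxxx, 2 further steps: xdxdxdxdvvxxxx → xdxdxdxdxdvvxxxxx → (answer).

xdxdxdxdxdxdvvxxxxxx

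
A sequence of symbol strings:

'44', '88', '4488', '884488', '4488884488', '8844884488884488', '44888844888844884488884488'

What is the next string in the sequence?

884488448888448844888844888844884488884488

This is a Fibonacci-style word recurrence s(k) = s(k−2)·s(k−1): e.g. 44·88 = 4488.
Continuing: 8844884488884488 · 44888844888844884488884488 gives term 8.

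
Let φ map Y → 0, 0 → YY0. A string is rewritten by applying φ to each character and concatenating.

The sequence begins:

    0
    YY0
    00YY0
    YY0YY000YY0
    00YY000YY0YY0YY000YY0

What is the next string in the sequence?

Rewriting the 21 symbols of 00YY000YY0YY0YY000YY0 one by one yields YY0 YY0 0 0 YY0 YY0 YY0 0 0 YY0 0 0 YY0 0 0 YY0 YY0 YY0 0 0 YY0; concatenated:

YY0YY000YY0YY0YY000YY000YY000YY0YY0YY000YY0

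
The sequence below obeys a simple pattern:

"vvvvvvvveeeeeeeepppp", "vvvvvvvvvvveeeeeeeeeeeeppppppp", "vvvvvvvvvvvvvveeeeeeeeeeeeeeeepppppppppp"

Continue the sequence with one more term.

vvvvvvvvvvvvvvvvveeeeeeeeeeeeeeeeeeeeppppppppppppp

Term n consists of 3n+2 v's, followed by 4n e's, followed by 3n-2 p's, where the shown terms are n = 2, 3, 4.
At n = 5 the blocks have lengths 17, 20, 13.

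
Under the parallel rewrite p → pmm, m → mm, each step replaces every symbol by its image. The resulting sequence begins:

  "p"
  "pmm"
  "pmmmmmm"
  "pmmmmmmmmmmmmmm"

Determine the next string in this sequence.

Replace each of the 15 characters of pmmmmmmmmmmmmmm in place — pmm mm mm mm mm mm mm mm mm mm mm mm mm mm mm — and concatenate.

pmmmmmmmmmmmmmmmmmmmmmmmmmmmmmm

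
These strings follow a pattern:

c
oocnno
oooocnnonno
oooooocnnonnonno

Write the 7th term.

oooooooooooocnnonnonnonnonnonno

s(k+1) = oo·s(k)·nno, so each term gains oo as a prefix and nno as a suffix.
From oooooocnnonnonno, 3 further steps: oooooocnnonnonno → oooooooocnnonnonnonno → oooooooooocnnonnonnonnonno → (answer).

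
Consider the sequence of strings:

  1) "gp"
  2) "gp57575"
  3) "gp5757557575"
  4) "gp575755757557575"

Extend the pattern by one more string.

Each term is the previous one with 57575 appended.
One more step from gp575755757557575 gives the answer.

gp57575575755757557575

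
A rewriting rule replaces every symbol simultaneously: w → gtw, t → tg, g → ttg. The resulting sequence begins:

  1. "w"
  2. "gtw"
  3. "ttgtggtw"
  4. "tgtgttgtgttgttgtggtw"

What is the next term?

Rewriting the 20 symbols of tgtgttgtgttgttgtggtw one by one yields tg ttg tg ttg tg tg ttg tg ttg tg tg ttg tg tg ttg tg ttg ttg tg gtw; concatenated:

tgttgtgttgtgtgttgtgttgtgtgttgtgtgttgtgttgttgtggtw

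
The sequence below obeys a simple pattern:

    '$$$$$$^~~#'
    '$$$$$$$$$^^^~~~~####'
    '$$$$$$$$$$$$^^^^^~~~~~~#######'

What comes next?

Reading off run lengths: $ runs 6, 9, 12; ^ runs 1, 3, 5; ~ runs 2, 4, 6; # runs 1, 4, 7 — each is linear in n (n = 1, 2, …).
For the next term, n = 4, so the run lengths are 15, 7, 8, 10.

$$$$$$$$$$$$$$$^^^^^^^~~~~~~~~##########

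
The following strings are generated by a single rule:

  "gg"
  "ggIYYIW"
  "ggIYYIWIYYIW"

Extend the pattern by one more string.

Every step adds IYYIW to the end: s(k+1) = s(k)·IYYIW.
Applying this once more to ggIYYIWIYYIW:

ggIYYIWIYYIWIYYIW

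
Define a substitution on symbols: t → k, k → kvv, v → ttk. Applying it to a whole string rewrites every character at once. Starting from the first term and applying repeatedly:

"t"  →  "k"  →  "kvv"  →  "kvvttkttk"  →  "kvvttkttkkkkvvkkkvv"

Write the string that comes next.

Rewriting the 19 symbols of kvvttkttkkkkvvkkkvv one by one yields kvv ttk ttk k k kvv k k kvv kvv kvv kvv ttk ttk kvv kvv kvv ttk ttk; concatenated:

kvvttkttkkkkvvkkkvvkvvkvvkvvttkttkkvvkvvkvvttkttk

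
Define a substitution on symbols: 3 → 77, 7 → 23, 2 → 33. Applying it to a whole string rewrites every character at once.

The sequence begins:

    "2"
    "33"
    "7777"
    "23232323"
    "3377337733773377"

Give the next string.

77772323777723237777232377772323

Applying the rule to each of the 16 symbols of 3377337733773377 gives the pieces 77 77 23 23 77 77 23 23 77 77 23 23 77 77 23 23, which concatenate to the answer.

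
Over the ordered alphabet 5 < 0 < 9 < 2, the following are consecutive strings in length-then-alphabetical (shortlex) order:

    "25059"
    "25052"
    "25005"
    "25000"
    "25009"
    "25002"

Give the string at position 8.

Advancing 2 positions from 25002 through 25002 → 25095 reaches term 8.

25090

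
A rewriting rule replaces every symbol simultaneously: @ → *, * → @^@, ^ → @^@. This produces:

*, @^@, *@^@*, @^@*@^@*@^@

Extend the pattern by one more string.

*@^@*@^@*@^@*@^@*@^@*

Rewriting each symbol of @^@*@^@*@^@: @→*, ^→@^@, @→*, *→@^@, @→*, ^→@^@, @→*, *→@^@, @→*, ^→@^@, @→*, which concatenates to * @^@ * @^@ * @^@ * @^@ * @^@ *.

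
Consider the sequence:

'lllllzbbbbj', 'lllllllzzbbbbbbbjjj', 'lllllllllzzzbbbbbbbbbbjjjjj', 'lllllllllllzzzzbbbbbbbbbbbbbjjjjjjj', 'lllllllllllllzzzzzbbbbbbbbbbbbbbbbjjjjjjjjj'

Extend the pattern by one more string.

The n-th term is 2n+3 l's then n z's then 3n+1 b's then 2n-1 j's (n = 1, 2, …).
For the next term, n = 6, so the run lengths are 15, 6, 19, 11.

lllllllllllllllzzzzzzbbbbbbbbbbbbbbbbbbbjjjjjjjjjjj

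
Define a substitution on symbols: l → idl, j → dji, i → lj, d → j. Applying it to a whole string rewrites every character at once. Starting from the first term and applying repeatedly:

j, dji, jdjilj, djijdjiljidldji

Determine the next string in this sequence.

Rewriting the 15 symbols of djijdjiljidldji one by one yields j dji lj dji j dji lj idl dji lj j idl j dji lj; concatenated:

jdjiljdjijdjiljidldjiljjidljdjilj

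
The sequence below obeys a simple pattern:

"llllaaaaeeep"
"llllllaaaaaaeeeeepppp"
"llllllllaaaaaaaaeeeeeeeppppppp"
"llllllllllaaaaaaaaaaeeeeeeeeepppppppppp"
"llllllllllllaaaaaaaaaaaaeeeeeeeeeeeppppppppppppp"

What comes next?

llllllllllllllaaaaaaaaaaaaaaeeeeeeeeeeeeepppppppppppppppp

Reading off run lengths: l runs 4, 6, 8, 10, 12; a runs 4, 6, 8, 10, 12; e runs 3, 5, 7, 9, 11; p runs 1, 4, 7, 10, 13 — each is linear in n (n = 1, 2, …).
Setting n = 6 gives 14, 14, 13, 16 characters in each block.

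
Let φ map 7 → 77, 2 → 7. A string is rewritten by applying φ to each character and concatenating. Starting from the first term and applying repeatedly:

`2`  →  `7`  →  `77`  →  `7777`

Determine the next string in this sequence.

Apply φ to 7777 symbol by symbol: 7→77, 7→77, 7→77, 7→77; joined: 77 77 77 77.

77777777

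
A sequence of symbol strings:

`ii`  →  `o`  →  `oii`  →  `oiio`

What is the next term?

Each term (from the third on) is the previous term followed by the one before it: term 3 = o·ii = oii.
The next term joins oiio and oii.

oiiooii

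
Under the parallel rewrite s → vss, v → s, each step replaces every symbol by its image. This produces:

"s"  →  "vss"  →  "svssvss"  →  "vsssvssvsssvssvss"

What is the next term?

φ(vsssvssvsssvssvss) expands symbol-by-symbol to s vss vss vss s vss vss s vss vss vss s vss vss s vss vss; joining the 17 pieces gives the next term.

svssvssvsssvssvsssvssvssvsssvssvsssvssvss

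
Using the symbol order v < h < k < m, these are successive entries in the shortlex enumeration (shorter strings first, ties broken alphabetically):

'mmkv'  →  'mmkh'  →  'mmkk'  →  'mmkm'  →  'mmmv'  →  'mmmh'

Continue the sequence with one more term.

The successor of mmmh increments the rightmost position that isn't already m and resets every position after it to v.

mmmk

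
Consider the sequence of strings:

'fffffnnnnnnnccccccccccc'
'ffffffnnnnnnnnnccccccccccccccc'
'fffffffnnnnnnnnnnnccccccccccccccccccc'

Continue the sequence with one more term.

ffffffffnnnnnnnnnnnnnccccccccccccccccccccccc

Reading off run lengths: f runs 5, 6, 7; n runs 7, 9, 11; c runs 11, 15, 19 — each is linear in n, where the shown terms are n = 2, 3, 4.
For the next term, n = 5, so the run lengths are 8, 13, 23.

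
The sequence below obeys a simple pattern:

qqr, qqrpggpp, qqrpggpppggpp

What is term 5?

The strings grow by a fixed suffix pggpp each time.
From qqrpggpppggpp, 2 further steps: qqrpggpppggpp → qqrpggpppggpppggpp → (answer).

qqrpggpppggpppggpppggpp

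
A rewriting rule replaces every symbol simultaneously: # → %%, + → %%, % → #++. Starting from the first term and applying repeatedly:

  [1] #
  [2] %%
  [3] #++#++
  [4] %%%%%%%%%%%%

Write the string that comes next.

Expanding %%%%%%%%%%%%: %→#++, %→#++, %→#++, %→#++, %→#++, %→#++, %→#++, %→#++, %→#++, %→#++, %→#++, %→#++. Concatenated: #++ #++ #++ #++ #++ #++ #++ #++ #++ #++ #++ #++.

#++#++#++#++#++#++#++#++#++#++#++#++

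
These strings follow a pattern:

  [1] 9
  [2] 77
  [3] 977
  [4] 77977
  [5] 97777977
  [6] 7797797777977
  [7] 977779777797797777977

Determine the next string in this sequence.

This is a Fibonacci-style word recurrence s(k) = s(k−2)·s(k−1): e.g. 9·77 = 977.
So term 8 is 7797797777977·977779777797797777977.

7797797777977977779777797797777977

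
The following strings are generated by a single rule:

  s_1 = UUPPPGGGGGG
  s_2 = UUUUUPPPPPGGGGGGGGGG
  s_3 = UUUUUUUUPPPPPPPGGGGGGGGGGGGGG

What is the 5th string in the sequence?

UUUUUUUUUUUUUUPPPPPPPPPPPGGGGGGGGGGGGGGGGGGGGGG

The n-th term is 3n-1 U's then 2n+1 P's then 4n+2 G's (n = 1, 2, …).
Setting n = 5 gives 14, 11, 22 characters in each block.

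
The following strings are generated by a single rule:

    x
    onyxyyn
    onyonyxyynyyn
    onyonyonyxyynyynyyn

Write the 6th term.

onyonyonyonyonyxyynyynyynyynyyn

Each term wraps the previous one in ony on the left and yyn on the right.
From onyonyonyxyynyynyyn, 2 further steps: onyonyonyxyynyynyyn → onyonyonyonyxyynyynyynyyn → (answer).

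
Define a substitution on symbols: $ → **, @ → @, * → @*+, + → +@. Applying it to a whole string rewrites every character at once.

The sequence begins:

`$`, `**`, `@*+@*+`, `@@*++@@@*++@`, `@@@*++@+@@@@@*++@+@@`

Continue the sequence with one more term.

@@@@*++@+@@+@@@@@@@*++@+@@+@@@

φ(@@@*++@+@@@@@*++@+@@) expands symbol-by-symbol to @ @ @ @*+ +@ +@ @ +@ @ @ @ @ @ @*+ +@ +@ @ +@ @ @; joining the 20 pieces gives the next term.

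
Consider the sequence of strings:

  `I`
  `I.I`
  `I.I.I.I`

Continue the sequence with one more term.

I.I.I.I.I.I.I.I

Every step duplicates the string with '.' between the halves.
So the next term is two copies of I.I.I.I with '.' between the halves.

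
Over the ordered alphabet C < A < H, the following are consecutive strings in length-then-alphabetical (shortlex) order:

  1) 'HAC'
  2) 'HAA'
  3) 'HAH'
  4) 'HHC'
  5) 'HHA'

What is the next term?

Treat HHA as a base-3 numeral over the given alphabet and add one, carrying through any trailing H's.

HHH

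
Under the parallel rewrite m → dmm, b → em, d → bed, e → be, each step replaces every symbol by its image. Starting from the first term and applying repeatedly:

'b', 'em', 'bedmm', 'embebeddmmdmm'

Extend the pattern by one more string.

bedmmembeembebedbeddmmdmmbeddmmdmm

Replace each of the 13 characters of embebeddmmdmm in place — be dmm em be em be bed bed dmm dmm bed dmm dmm — and concatenate.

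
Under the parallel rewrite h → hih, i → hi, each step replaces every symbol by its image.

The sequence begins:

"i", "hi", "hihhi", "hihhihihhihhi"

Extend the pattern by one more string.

Applying the rule to each of the 13 symbols of hihhihihhihhi gives the pieces hih hi hih hih hi hih hi hih hih hi hih hih hi, which concatenate to the answer.

hihhihihhihhihihhihihhihhihihhihhi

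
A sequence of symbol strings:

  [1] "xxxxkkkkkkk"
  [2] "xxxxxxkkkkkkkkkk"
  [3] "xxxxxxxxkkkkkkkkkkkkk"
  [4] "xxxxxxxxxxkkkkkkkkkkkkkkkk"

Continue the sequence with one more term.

xxxxxxxxxxxxkkkkkkkkkkkkkkkkkkk

Reading off run lengths: x runs 4, 6, 8, 10; k runs 7, 10, 13, 16 — each is linear in n, where the shown terms are n = 2, 3, 4, 5.
At n = 6 the blocks have lengths 12, 19.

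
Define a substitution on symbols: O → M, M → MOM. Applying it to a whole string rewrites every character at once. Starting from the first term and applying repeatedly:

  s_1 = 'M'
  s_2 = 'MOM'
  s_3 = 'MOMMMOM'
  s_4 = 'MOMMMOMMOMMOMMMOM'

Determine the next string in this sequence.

φ(MOMMMOMMOMMOMMMOM) expands symbol-by-symbol to MOM M MOM MOM MOM M MOM MOM M MOM MOM M MOM MOM MOM M MOM; joining the 17 pieces gives the next term.

MOMMMOMMOMMOMMMOMMOMMMOMMOMMMOMMOMMOMMMOM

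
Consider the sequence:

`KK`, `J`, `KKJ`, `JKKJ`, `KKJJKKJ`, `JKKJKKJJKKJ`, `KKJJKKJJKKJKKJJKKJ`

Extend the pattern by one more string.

JKKJKKJJKKJKKJJKKJJKKJKKJJKKJ

From term 3 onward, concatenate the second-to-last term with the last: KK·J = KKJ, J·KKJ = JKKJ, …
The next term joins JKKJKKJJKKJ and KKJJKKJJKKJKKJJKKJ.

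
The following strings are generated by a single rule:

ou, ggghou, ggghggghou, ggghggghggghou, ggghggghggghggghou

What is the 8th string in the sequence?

ggghggghggghggghggghggghggghou

Every step adds gggh at the front: s(k+1) = gggh·s(k).
From ggghggghggghggghou, 3 further steps: ggghggghggghggghou → ggghggghggghggghggghou → ggghggghggghggghggghggghou → (answer).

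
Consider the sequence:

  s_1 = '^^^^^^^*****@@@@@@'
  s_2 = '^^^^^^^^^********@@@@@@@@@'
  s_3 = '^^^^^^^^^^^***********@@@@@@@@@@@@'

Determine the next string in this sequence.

^^^^^^^^^^^^^**************@@@@@@@@@@@@@@@

Term n consists of 2n+3 ^'s, followed by 3n-1 *'s, followed by 3n @'s, where the shown terms are n = 2, 3, 4.
Setting n = 5 gives 13, 14, 15 characters in each block.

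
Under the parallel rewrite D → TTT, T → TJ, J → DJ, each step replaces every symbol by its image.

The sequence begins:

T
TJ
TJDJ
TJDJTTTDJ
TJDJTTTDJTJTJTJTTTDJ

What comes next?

TJDJTTTDJTJTJTJTTTDJTJDJTJDJTJDJTJTJTJTTTDJ

Replace each of the 20 characters of TJDJTTTDJTJTJTJTTTDJ in place — TJ DJ TTT DJ TJ TJ TJ TTT DJ TJ DJ TJ DJ TJ DJ TJ TJ TJ TTT DJ — and concatenate.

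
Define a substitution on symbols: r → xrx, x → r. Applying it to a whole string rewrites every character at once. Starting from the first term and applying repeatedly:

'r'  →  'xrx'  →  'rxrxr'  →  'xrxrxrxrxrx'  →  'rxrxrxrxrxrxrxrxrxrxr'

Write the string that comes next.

Rewriting the 21 symbols of rxrxrxrxrxrxrxrxrxrxr one by one yields xrx r xrx r xrx r xrx r xrx r xrx r xrx r xrx r xrx r xrx r xrx; concatenated:

xrxrxrxrxrxrxrxrxrxrxrxrxrxrxrxrxrxrxrxrxrx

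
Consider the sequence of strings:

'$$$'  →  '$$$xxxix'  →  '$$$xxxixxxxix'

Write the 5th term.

$$$xxxixxxxixxxxixxxxix

The strings grow by a fixed suffix xxxix each time.
From $$$xxxixxxxix, 2 further steps: $$$xxxixxxxix → $$$xxxixxxxixxxxix → (answer).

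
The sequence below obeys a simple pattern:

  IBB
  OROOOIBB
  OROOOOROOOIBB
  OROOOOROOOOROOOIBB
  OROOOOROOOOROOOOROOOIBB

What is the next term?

OROOOOROOOOROOOOROOOOROOOIBB

Every step adds OROOO at the front: s(k+1) = OROOO·s(k).
So the next term is OROOO·OROOOOROOOOROOOOROOOIBB.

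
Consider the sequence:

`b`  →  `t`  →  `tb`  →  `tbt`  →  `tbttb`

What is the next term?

tbttbtbt

This is a Fibonacci-style word recurrence s(k) = s(k−1)·s(k−2): e.g. t·b = tb.
The next term joins tbttb and tbt.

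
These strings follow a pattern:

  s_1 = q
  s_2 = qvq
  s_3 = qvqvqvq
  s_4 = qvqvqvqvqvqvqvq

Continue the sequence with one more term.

qvqvqvqvqvqvqvqvqvqvqvqvqvqvqvq

Every step duplicates the string with 'v' between the halves.
One more doubling of qvqvqvqvqvqvqvq gives the answer.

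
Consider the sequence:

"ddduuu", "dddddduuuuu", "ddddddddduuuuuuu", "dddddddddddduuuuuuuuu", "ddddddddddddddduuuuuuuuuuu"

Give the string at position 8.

Term n consists of 3n d's, followed by 2n+1 u's (n = 1, 2, …).
For term 8, n = 8, so the run lengths are 24, 17.

dddddddddddddddddddddddduuuuuuuuuuuuuuuuu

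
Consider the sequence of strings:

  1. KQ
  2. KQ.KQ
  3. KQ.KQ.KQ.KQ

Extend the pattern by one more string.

s(k+1) = s(k)·.·s(k) — each term doubles the last with '.' between the halves.
One more doubling of KQ.KQ.KQ.KQ gives the answer.

KQ.KQ.KQ.KQ.KQ.KQ.KQ.KQ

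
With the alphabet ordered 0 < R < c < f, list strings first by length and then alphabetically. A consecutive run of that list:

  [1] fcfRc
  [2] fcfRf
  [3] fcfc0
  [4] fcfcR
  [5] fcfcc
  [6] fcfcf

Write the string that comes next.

fcff0

The successor of fcfcf increments the rightmost position that isn't already f and resets every position after it to 0.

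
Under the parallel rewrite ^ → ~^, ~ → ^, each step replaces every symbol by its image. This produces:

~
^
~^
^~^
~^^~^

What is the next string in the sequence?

^~^~^^~^

Apply φ to ~^^~^ symbol by symbol: ~→^, ^→~^, ^→~^, ~→^, ^→~^; joined: ^ ~^ ~^ ^ ~^.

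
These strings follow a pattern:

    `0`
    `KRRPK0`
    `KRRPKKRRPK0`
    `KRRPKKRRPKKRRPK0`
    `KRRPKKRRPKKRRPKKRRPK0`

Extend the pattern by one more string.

KRRPKKRRPKKRRPKKRRPKKRRPK0

The strings grow by a fixed prefix KRRPK each time.
So the next term is KRRPK·KRRPKKRRPKKRRPKKRRPK0.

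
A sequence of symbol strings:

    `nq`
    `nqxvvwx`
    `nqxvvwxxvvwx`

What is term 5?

nqxvvwxxvvwxxvvwxxvvwx

Every step adds xvvwx to the end: s(k+1) = s(k)·xvvwx.
From nqxvvwxxvvwx, 2 further steps: nqxvvwxxvvwx → nqxvvwxxvvwxxvvwx → (answer).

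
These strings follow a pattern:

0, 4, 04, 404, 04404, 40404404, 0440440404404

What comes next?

404044040440440404404

Each term (from the third on) is the two preceding terms concatenated in order: term 3 = 0·4 = 04.
The next term joins 40404404 and 0440440404404.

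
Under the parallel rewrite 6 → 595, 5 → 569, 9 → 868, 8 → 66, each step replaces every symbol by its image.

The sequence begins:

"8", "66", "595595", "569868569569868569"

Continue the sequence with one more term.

Rewriting the 18 symbols of 569868569569868569 one by one yields 569 595 868 66 595 66 569 595 868 569 595 868 66 595 66 569 595 868; concatenated:

56959586866595665695958685695958686659566569595868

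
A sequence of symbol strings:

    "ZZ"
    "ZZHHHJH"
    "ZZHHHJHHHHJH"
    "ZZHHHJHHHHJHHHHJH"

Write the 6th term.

ZZHHHJHHHHJHHHHJHHHHJHHHHJH

The strings grow by a fixed suffix HHHJH each time.
From ZZHHHJHHHHJHHHHJH, 2 further steps: ZZHHHJHHHHJHHHHJH → ZZHHHJHHHHJHHHHJHHHHJH → (answer).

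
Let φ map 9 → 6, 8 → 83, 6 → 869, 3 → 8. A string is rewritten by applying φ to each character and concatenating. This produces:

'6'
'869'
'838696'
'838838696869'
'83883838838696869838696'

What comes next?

8388383883883838838696869838696838838696869

Applying the rule to each of the 23 symbols of 83883838838696869838696 gives the pieces 83 8 83 83 8 83 8 83 83 8 83 869 6 869 83 869 6 83 8 83 869 6 869, which concatenate to the answer.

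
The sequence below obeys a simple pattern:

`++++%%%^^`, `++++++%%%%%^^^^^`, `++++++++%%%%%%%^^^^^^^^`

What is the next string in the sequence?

The n-th term is 2n+2 +'s then 2n+1 %'s then 3n-1 ^'s (n = 1, 2, …).
At n = 4 the blocks have lengths 10, 9, 11.

++++++++++%%%%%%%%%^^^^^^^^^^^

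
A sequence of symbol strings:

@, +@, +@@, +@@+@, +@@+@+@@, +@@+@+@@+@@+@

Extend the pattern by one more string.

+@@+@+@@+@@+@+@@+@+@@

From term 3 onward, concatenate the last term with the second-to-last: +@·@ = +@@, +@@·+@ = +@@+@, …
So term 7 is +@@+@+@@+@@+@·+@@+@+@@.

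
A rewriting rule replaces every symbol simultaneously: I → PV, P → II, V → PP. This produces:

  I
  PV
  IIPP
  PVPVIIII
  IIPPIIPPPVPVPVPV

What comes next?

PVPVIIIIPVPVIIIIIIPPIIPPIIPPIIPP

φ(IIPPIIPPPVPVPVPV) expands symbol-by-symbol to PV PV II II PV PV II II II PP II PP II PP II PP; joining the 16 pieces gives the next term.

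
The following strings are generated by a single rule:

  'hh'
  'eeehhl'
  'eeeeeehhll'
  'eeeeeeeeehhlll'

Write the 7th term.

eeeeeeeeeeeeeeeeeehhllllll

s(k+1) = eee·s(k)·l, so each term gains eee as a prefix and l as a suffix.
From eeeeeeeeehhlll, 3 further steps: eeeeeeeeehhlll → eeeeeeeeeeeehhllll → eeeeeeeeeeeeeeehhlllll → (answer).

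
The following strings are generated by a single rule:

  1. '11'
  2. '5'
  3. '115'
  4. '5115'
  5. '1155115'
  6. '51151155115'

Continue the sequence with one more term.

115511551151155115

This is a Fibonacci-style word recurrence s(k) = s(k−2)·s(k−1): e.g. 11·5 = 115.
So term 7 is 1155115·51151155115.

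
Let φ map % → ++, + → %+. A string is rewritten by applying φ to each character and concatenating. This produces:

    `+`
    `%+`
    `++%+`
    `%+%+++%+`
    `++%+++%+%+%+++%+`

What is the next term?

φ(++%+++%+%+%+++%+) expands symbol-by-symbol to %+ %+ ++ %+ %+ %+ ++ %+ ++ %+ ++ %+ %+ %+ ++ %+; joining the 16 pieces gives the next term.

%+%+++%+%+%+++%+++%+++%+%+%+++%+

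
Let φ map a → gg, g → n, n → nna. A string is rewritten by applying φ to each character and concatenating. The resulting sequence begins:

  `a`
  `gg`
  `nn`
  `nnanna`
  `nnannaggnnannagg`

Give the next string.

nnannaggnnannaggnnnnannaggnnannaggnn

φ(nnannaggnnannagg) expands symbol-by-symbol to nna nna gg nna nna gg n n nna nna gg nna nna gg n n; joining the 16 pieces gives the next term.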